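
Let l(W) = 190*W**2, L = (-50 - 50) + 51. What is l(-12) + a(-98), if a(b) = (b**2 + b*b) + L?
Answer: 46519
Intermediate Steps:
L = -49 (L = -100 + 51 = -49)
a(b) = -49 + 2*b**2 (a(b) = (b**2 + b*b) - 49 = (b**2 + b**2) - 49 = 2*b**2 - 49 = -49 + 2*b**2)
l(-12) + a(-98) = 190*(-12)**2 + (-49 + 2*(-98)**2) = 190*144 + (-49 + 2*9604) = 27360 + (-49 + 19208) = 27360 + 19159 = 46519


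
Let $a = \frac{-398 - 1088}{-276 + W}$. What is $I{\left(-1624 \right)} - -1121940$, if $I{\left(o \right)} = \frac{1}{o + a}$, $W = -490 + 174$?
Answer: $\frac{538487444044}{479961} \approx 1.1219 \cdot 10^{6}$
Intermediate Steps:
$W = -316$
$a = \frac{743}{296}$ ($a = \frac{-398 - 1088}{-276 - 316} = - \frac{1486}{-592} = \left(-1486\right) \left(- \frac{1}{592}\right) = \frac{743}{296} \approx 2.5101$)
$I{\left(o \right)} = \frac{1}{\frac{743}{296} + o}$ ($I{\left(o \right)} = \frac{1}{o + \frac{743}{296}} = \frac{1}{\frac{743}{296} + o}$)
$I{\left(-1624 \right)} - -1121940 = \frac{296}{743 + 296 \left(-1624\right)} - -1121940 = \frac{296}{743 - 480704} + 1121940 = \frac{296}{-479961} + 1121940 = 296 \left(- \frac{1}{479961}\right) + 1121940 = - \frac{296}{479961} + 1121940 = \frac{538487444044}{479961}$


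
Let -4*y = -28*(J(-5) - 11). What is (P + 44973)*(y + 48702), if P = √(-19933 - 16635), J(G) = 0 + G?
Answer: 2185238070 + 97180*I*√9142 ≈ 2.1852e+9 + 9.2917e+6*I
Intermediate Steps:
J(G) = G
P = 2*I*√9142 (P = √(-36568) = 2*I*√9142 ≈ 191.23*I)
y = -112 (y = -(-7)*(-5 - 11) = -(-7)*(-16) = -¼*448 = -112)
(P + 44973)*(y + 48702) = (2*I*√9142 + 44973)*(-112 + 48702) = (44973 + 2*I*√9142)*48590 = 2185238070 + 97180*I*√9142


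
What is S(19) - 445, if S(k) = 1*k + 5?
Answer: -421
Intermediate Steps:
S(k) = 5 + k (S(k) = k + 5 = 5 + k)
S(19) - 445 = (5 + 19) - 445 = 24 - 445 = -421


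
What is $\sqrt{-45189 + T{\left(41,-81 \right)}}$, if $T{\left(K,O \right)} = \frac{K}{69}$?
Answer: $\frac{20 i \sqrt{537855}}{69} \approx 212.58 i$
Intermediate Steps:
$T{\left(K,O \right)} = \frac{K}{69}$ ($T{\left(K,O \right)} = K \frac{1}{69} = \frac{K}{69}$)
$\sqrt{-45189 + T{\left(41,-81 \right)}} = \sqrt{-45189 + \frac{1}{69} \cdot 41} = \sqrt{-45189 + \frac{41}{69}} = \sqrt{- \frac{3118000}{69}} = \frac{20 i \sqrt{537855}}{69}$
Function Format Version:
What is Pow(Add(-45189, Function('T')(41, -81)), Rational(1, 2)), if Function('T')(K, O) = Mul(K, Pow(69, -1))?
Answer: Mul(Rational(20, 69), I, Pow(537855, Rational(1, 2))) ≈ Mul(212.58, I)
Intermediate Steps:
Function('T')(K, O) = Mul(Rational(1, 69), K) (Function('T')(K, O) = Mul(K, Rational(1, 69)) = Mul(Rational(1, 69), K))
Pow(Add(-45189, Function('T')(41, -81)), Rational(1, 2)) = Pow(Add(-45189, Mul(Rational(1, 69), 41)), Rational(1, 2)) = Pow(Add(-45189, Rational(41, 69)), Rational(1, 2)) = Pow(Rational(-3118000, 69), Rational(1, 2)) = Mul(Rational(20, 69), I, Pow(537855, Rational(1, 2)))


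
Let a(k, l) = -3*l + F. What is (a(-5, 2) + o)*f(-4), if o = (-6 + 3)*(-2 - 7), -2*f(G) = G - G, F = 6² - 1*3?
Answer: 0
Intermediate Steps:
F = 33 (F = 36 - 3 = 33)
a(k, l) = 33 - 3*l (a(k, l) = -3*l + 33 = 33 - 3*l)
f(G) = 0 (f(G) = -(G - G)/2 = -½*0 = 0)
o = 27 (o = -3*(-9) = 27)
(a(-5, 2) + o)*f(-4) = ((33 - 3*2) + 27)*0 = ((33 - 6) + 27)*0 = (27 + 27)*0 = 54*0 = 0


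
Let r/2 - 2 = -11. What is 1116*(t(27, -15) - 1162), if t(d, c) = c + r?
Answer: -1333620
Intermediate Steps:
r = -18 (r = 4 + 2*(-11) = 4 - 22 = -18)
t(d, c) = -18 + c (t(d, c) = c - 18 = -18 + c)
1116*(t(27, -15) - 1162) = 1116*((-18 - 15) - 1162) = 1116*(-33 - 1162) = 1116*(-1195) = -1333620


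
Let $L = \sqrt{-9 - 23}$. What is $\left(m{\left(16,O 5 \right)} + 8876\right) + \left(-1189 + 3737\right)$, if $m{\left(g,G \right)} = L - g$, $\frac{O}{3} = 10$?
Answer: $11408 + 4 i \sqrt{2} \approx 11408.0 + 5.6569 i$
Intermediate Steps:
$O = 30$ ($O = 3 \cdot 10 = 30$)
$L = 4 i \sqrt{2}$ ($L = \sqrt{-32} = 4 i \sqrt{2} \approx 5.6569 i$)
$m{\left(g,G \right)} = - g + 4 i \sqrt{2}$ ($m{\left(g,G \right)} = 4 i \sqrt{2} - g = - g + 4 i \sqrt{2}$)
$\left(m{\left(16,O 5 \right)} + 8876\right) + \left(-1189 + 3737\right) = \left(\left(\left(-1\right) 16 + 4 i \sqrt{2}\right) + 8876\right) + \left(-1189 + 3737\right) = \left(\left(-16 + 4 i \sqrt{2}\right) + 8876\right) + 2548 = \left(8860 + 4 i \sqrt{2}\right) + 2548 = 11408 + 4 i \sqrt{2}$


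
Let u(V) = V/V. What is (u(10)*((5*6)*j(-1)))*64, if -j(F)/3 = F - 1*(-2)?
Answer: -5760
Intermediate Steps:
j(F) = -6 - 3*F (j(F) = -3*(F - 1*(-2)) = -3*(F + 2) = -3*(2 + F) = -6 - 3*F)
u(V) = 1
(u(10)*((5*6)*j(-1)))*64 = (1*((5*6)*(-6 - 3*(-1))))*64 = (1*(30*(-6 + 3)))*64 = (1*(30*(-3)))*64 = (1*(-90))*64 = -90*64 = -5760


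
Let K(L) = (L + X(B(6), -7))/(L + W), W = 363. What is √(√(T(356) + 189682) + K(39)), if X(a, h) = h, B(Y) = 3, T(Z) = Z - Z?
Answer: √(3216 + 40401*√189682)/201 ≈ 20.871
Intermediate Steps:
T(Z) = 0
K(L) = (-7 + L)/(363 + L) (K(L) = (L - 7)/(L + 363) = (-7 + L)/(363 + L))
√(√(T(356) + 189682) + K(39)) = √(√(0 + 189682) + (-7 + 39)/(363 + 39)) = √(√189682 + 32/402) = √(√189682 + (1/402)*32) = √(√189682 + 16/201) = √(16/201 + √189682)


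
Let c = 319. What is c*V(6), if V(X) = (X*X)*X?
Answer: 68904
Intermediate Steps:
V(X) = X**3 (V(X) = X**2*X = X**3)
c*V(6) = 319*6**3 = 319*216 = 68904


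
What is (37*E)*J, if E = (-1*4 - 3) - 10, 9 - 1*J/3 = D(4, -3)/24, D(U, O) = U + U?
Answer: -16354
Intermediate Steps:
D(U, O) = 2*U
J = 26 (J = 27 - 3*2*4/24 = 27 - 24/24 = 27 - 3*⅓ = 27 - 1 = 26)
E = -17 (E = (-4 - 3) - 10 = -7 - 10 = -17)
(37*E)*J = (37*(-17))*26 = -629*26 = -16354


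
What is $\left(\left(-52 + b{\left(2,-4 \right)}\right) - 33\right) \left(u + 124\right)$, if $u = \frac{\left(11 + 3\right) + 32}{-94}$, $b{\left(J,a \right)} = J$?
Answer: $- \frac{481815}{47} \approx -10251.0$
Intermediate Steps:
$u = - \frac{23}{47}$ ($u = \left(14 + 32\right) \left(- \frac{1}{94}\right) = 46 \left(- \frac{1}{94}\right) = - \frac{23}{47} \approx -0.48936$)
$\left(\left(-52 + b{\left(2,-4 \right)}\right) - 33\right) \left(u + 124\right) = \left(\left(-52 + 2\right) - 33\right) \left(- \frac{23}{47} + 124\right) = \left(-50 - 33\right) \frac{5805}{47} = \left(-83\right) \frac{5805}{47} = - \frac{481815}{47}$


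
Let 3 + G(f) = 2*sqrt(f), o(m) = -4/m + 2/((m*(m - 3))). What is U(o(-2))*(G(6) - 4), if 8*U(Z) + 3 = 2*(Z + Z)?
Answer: -203/40 + 29*sqrt(6)/20 ≈ -1.5232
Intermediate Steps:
o(m) = -4/m + 2/(m*(-3 + m)) (o(m) = -4/m + 2/((m*(-3 + m))) = -4/m + 2*(1/(m*(-3 + m))) = -4/m + 2/(m*(-3 + m)))
U(Z) = -3/8 + Z/2 (U(Z) = -3/8 + (2*(Z + Z))/8 = -3/8 + (2*(2*Z))/8 = -3/8 + (4*Z)/8 = -3/8 + Z/2)
G(f) = -3 + 2*sqrt(f)
U(o(-2))*(G(6) - 4) = (-3/8 + (2*(7 - 2*(-2))/(-2*(-3 - 2)))/2)*((-3 + 2*sqrt(6)) - 4) = (-3/8 + (2*(-1/2)*(7 + 4)/(-5))/2)*(-7 + 2*sqrt(6)) = (-3/8 + (2*(-1/2)*(-1/5)*11)/2)*(-7 + 2*sqrt(6)) = (-3/8 + (1/2)*(11/5))*(-7 + 2*sqrt(6)) = (-3/8 + 11/10)*(-7 + 2*sqrt(6)) = 29*(-7 + 2*sqrt(6))/40 = -203/40 + 29*sqrt(6)/20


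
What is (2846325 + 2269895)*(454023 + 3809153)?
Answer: 21811346314720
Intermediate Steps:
(2846325 + 2269895)*(454023 + 3809153) = 5116220*4263176 = 21811346314720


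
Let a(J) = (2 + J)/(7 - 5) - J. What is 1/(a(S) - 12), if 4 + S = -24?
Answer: ⅓ ≈ 0.33333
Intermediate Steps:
S = -28 (S = -4 - 24 = -28)
a(J) = 1 - J/2 (a(J) = (2 + J)/2 - J = (2 + J)*(½) - J = (1 + J/2) - J = 1 - J/2)
1/(a(S) - 12) = 1/((1 - ½*(-28)) - 12) = 1/((1 + 14) - 12) = 1/(15 - 12) = 1/3 = ⅓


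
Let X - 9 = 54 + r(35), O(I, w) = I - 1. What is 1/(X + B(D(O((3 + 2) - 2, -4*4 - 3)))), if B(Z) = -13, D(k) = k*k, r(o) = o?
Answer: 1/85 ≈ 0.011765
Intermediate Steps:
O(I, w) = -1 + I
D(k) = k²
X = 98 (X = 9 + (54 + 35) = 9 + 89 = 98)
1/(X + B(D(O((3 + 2) - 2, -4*4 - 3)))) = 1/(98 - 13) = 1/85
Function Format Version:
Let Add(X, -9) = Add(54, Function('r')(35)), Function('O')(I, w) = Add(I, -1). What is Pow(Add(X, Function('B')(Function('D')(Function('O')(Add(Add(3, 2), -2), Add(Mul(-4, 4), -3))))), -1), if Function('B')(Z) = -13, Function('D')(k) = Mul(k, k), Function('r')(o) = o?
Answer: Rational(1, 85) ≈ 0.011765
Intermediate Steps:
Function('O')(I, w) = Add(-1, I)
Function('D')(k) = Pow(k, 2)
X = 98 (X = Add(9, Add(54, 35)) = Add(9, 89) = 98)
Pow(Add(X, Function('B')(Function('D')(Function('O')(Add(Add(3, 2), -2), Add(Mul(-4, 4), -3))))), -1) = Pow(Add(98, -13), -1) = Pow(85, -1) = Rational(1, 85)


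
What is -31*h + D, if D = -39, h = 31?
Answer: -1000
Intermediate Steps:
-31*h + D = -31*31 - 39 = -961 - 39 = -1000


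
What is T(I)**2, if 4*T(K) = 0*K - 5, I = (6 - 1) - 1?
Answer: 25/16 ≈ 1.5625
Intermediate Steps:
I = 4 (I = 5 - 1 = 4)
T(K) = -5/4 (T(K) = (0*K - 5)/4 = (0 - 5)/4 = (1/4)*(-5) = -5/4)
T(I)**2 = (-5/4)**2 = 25/16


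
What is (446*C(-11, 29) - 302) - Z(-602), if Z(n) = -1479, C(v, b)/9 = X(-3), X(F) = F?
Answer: -10865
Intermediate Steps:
C(v, b) = -27 (C(v, b) = 9*(-3) = -27)
(446*C(-11, 29) - 302) - Z(-602) = (446*(-27) - 302) - 1*(-1479) = (-12042 - 302) + 1479 = -12344 + 1479 = -10865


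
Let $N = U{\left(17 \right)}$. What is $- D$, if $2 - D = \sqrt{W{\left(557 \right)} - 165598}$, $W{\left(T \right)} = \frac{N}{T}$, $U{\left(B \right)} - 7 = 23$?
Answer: $-2 + \frac{2 i \sqrt{12844149298}}{557} \approx -2.0 + 406.94 i$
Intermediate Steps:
$U{\left(B \right)} = 30$ ($U{\left(B \right)} = 7 + 23 = 30$)
$N = 30$
$W{\left(T \right)} = \frac{30}{T}$
$D = 2 - \frac{2 i \sqrt{12844149298}}{557}$ ($D = 2 - \sqrt{\frac{30}{557} - 165598} = 2 - \sqrt{- \frac{92238056}{557}} = 2 - \frac{2 i \sqrt{12844149298}}{557} \approx 2.0 - 406.94 i$)
$- D = - (2 - \frac{2 i \sqrt{12844149298}}{557}) = -2 + \frac{2 i \sqrt{12844149298}}{557}$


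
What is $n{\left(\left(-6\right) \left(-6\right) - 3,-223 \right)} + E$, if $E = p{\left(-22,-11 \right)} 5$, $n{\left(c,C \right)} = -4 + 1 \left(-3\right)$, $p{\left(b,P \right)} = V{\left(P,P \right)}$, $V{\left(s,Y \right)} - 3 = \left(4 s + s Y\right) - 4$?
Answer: $373$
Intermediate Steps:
$V{\left(s,Y \right)} = -1 + 4 s + Y s$ ($V{\left(s,Y \right)} = 3 - \left(4 - 4 s - s Y\right) = 3 - \left(4 - 4 s - Y s\right) = 3 + \left(-4 + 4 s + Y s\right) = -1 + 4 s + Y s$)
$p{\left(b,P \right)} = -1 + P^{2} + 4 P$ ($p{\left(b,P \right)} = -1 + 4 P + P P = -1 + 4 P + P^{2} = -1 + P^{2} + 4 P$)
$n{\left(c,C \right)} = -7$ ($n{\left(c,C \right)} = -4 - 3 = -7$)
$E = 380$ ($E = \left(-1 + \left(-11\right)^{2} + 4 \left(-11\right)\right) 5 = \left(-1 + 121 - 44\right) 5 = 76 \cdot 5 = 380$)
$n{\left(\left(-6\right) \left(-6\right) - 3,-223 \right)} + E = -7 + 380 = 373$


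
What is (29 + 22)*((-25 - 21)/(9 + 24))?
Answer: -782/11 ≈ -71.091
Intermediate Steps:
(29 + 22)*((-25 - 21)/(9 + 24)) = 51*(-46/33) = -782/11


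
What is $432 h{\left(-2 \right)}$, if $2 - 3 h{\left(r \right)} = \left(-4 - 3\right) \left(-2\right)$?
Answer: $-1728$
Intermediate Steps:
$h{\left(r \right)} = -4$ ($h{\left(r \right)} = \frac{2}{3} - \frac{\left(-4 - 3\right) \left(-2\right)}{3} = \frac{2}{3} - \frac{\left(-7\right) \left(-2\right)}{3} = \frac{2}{3} - \frac{14}{3} = -4$)
$432 h{\left(-2 \right)} = 432 \left(-4\right) = -1728$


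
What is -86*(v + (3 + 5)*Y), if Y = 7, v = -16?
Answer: -3440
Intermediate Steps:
-86*(v + (3 + 5)*Y) = -86*(-16 + (3 + 5)*7) = -86*(-16 + 8*7) = -86*(-16 + 56) = -86*40 = -3440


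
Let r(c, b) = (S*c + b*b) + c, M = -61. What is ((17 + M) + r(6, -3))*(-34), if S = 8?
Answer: -646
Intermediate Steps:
r(c, b) = b**2 + 9*c (r(c, b) = (8*c + b*b) + c = (8*c + b**2) + c = (b**2 + 8*c) + c = b**2 + 9*c)
((17 + M) + r(6, -3))*(-34) = ((17 - 61) + ((-3)**2 + 9*6))*(-34) = (-44 + (9 + 54))*(-34) = (-44 + 63)*(-34) = 19*(-34) = -646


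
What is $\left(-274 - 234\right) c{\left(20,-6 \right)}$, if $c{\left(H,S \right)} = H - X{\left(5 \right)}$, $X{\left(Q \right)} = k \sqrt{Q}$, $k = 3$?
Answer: $-10160 + 1524 \sqrt{5} \approx -6752.2$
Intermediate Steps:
$X{\left(Q \right)} = 3 \sqrt{Q}$
$c{\left(H,S \right)} = H - 3 \sqrt{5}$
$\left(-274 - 234\right) c{\left(20,-6 \right)} = \left(-274 - 234\right) \left(20 - 3 \sqrt{5}\right) = - 508 \left(20 - 3 \sqrt{5}\right) = -10160 + 1524 \sqrt{5}$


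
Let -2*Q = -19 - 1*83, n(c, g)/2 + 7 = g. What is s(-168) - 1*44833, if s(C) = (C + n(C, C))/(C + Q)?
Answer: -5244943/117 ≈ -44829.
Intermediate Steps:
n(c, g) = -14 + 2*g
Q = 51 (Q = -(-19 - 1*83)/2 = -(-19 - 83)/2 = -½*(-102) = 51)
s(C) = (-14 + 3*C)/(51 + C) (s(C) = (C + (-14 + 2*C))/(C + 51) = (-14 + 3*C)/(51 + C))
s(-168) - 1*44833 = (-14 + 3*(-168))/(51 - 168) - 1*44833 = (-14 - 504)/(-117) - 44833 = -1/117*(-518) - 44833 = 518/117 - 44833 = -5244943/117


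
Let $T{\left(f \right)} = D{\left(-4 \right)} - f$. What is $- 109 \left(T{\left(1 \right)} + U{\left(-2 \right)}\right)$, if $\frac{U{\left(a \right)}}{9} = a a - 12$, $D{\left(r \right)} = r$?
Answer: $8393$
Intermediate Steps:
$U{\left(a \right)} = -108 + 9 a^{2}$ ($U{\left(a \right)} = 9 \left(a a - 12\right) = 9 \left(a^{2} - 12\right) = 9 \left(-12 + a^{2}\right) = -108 + 9 a^{2}$)
$T{\left(f \right)} = -4 - f$
$- 109 \left(T{\left(1 \right)} + U{\left(-2 \right)}\right) = - 109 \left(\left(-4 - 1\right) - \left(108 - 9 \left(-2\right)^{2}\right)\right) = - 109 \left(\left(-4 - 1\right) + \left(-108 + 9 \cdot 4\right)\right) = - 109 \left(-5 + \left(-108 + 36\right)\right) = - 109 \left(-5 - 72\right) = \left(-109\right) \left(-77\right) = 8393$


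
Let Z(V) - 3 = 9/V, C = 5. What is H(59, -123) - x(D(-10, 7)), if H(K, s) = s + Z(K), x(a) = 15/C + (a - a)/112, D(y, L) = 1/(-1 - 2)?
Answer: -7248/59 ≈ -122.85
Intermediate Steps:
D(y, L) = -⅓ (D(y, L) = 1/(-3) = -⅓)
Z(V) = 3 + 9/V
x(a) = 3 (x(a) = 15/5 + (a - a)/112 = 15*(⅕) + 0*(1/112) = 3 + 0 = 3)
H(K, s) = 3 + s + 9/K (H(K, s) = s + (3 + 9/K) = 3 + s + 9/K)
H(59, -123) - x(D(-10, 7)) = (3 - 123 + 9/59) - 1*3 = (3 - 123 + 9*(1/59)) - 3 = (3 - 123 + 9/59) - 3 = -7071/59 - 3 = -7248/59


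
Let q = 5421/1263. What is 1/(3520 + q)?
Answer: 421/1483727 ≈ 0.00028375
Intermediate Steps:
q = 1807/421 (q = 5421*(1/1263) = 1807/421 ≈ 4.2922)
1/(3520 + q) = 1/(3520 + 1807/421) = 1/(1483727/421) = 421/1483727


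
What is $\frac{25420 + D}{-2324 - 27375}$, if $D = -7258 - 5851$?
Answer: $- \frac{12311}{29699} \approx -0.41453$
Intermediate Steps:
$D = -13109$
$\frac{25420 + D}{-2324 - 27375} = \frac{25420 - 13109}{-2324 - 27375} = \frac{12311}{-29699} = 12311 \left(- \frac{1}{29699}\right) = - \frac{12311}{29699}$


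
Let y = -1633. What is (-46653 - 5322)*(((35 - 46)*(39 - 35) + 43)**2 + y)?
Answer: 84823200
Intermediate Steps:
(-46653 - 5322)*(((35 - 46)*(39 - 35) + 43)**2 + y) = (-46653 - 5322)*(((35 - 46)*(39 - 35) + 43)**2 - 1633) = -51975*((-11*4 + 43)**2 - 1633) = -51975*((-44 + 43)**2 - 1633) = -51975*((-1)**2 - 1633) = -51975*(1 - 1633) = -51975*(-1632) = 84823200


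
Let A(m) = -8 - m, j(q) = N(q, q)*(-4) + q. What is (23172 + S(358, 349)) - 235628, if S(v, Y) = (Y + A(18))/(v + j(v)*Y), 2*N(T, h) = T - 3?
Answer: -26023735763/122490 ≈ -2.1246e+5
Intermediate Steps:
N(T, h) = -3/2 + T/2 (N(T, h) = (T - 3)/2 = (-3 + T)/2 = -3/2 + T/2)
j(q) = 6 - q (j(q) = (-3/2 + q/2)*(-4) + q = (6 - 2*q) + q = 6 - q)
S(v, Y) = (-26 + Y)/(v + Y*(6 - v)) (S(v, Y) = (Y + (-8 - 1*18))/(v + (6 - v)*Y) = (Y + (-8 - 18))/(v + Y*(6 - v)) = (Y - 26)/(v + Y*(6 - v)) = (-26 + Y)/(v + Y*(6 - v)))
(23172 + S(358, 349)) - 235628 = (23172 + (-26 + 349)/(358 + 349*(6 - 1*358))) - 235628 = (23172 + 323/(358 + 349*(6 - 358))) - 235628 = (23172 + 323/(358 + 349*(-352))) - 235628 = (23172 + 323/(358 - 122848)) - 235628 = (23172 + 323/(-122490)) - 235628 = (23172 - 1/122490*323) - 235628 = (23172 - 323/122490) - 235628 = 2838337957/122490 - 235628 = -26023735763/122490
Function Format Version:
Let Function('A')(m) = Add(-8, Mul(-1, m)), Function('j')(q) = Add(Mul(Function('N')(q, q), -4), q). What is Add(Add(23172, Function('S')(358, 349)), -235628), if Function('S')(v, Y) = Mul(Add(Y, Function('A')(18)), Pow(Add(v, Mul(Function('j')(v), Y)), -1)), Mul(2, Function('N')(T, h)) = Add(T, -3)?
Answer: Rational(-26023735763, 122490) ≈ -2.1246e+5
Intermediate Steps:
Function('N')(T, h) = Add(Rational(-3, 2), Mul(Rational(1, 2), T)) (Function('N')(T, h) = Mul(Rational(1, 2), Add(T, -3)) = Mul(Rational(1, 2), Add(-3, T)) = Add(Rational(-3, 2), Mul(Rational(1, 2), T)))
Function('j')(q) = Add(6, Mul(-1, q)) (Function('j')(q) = Add(Mul(Add(Rational(-3, 2), Mul(Rational(1, 2), q)), -4), q) = Add(Add(6, Mul(-2, q)), q) = Add(6, Mul(-1, q)))
Function('S')(v, Y) = Mul(Pow(Add(v, Mul(Y, Add(6, Mul(-1, v)))), -1), Add(-26, Y)) (Function('S')(v, Y) = Mul(Add(Y, Add(-8, Mul(-1, 18))), Pow(Add(v, Mul(Add(6, Mul(-1, v)), Y)), -1)) = Mul(Add(Y, Add(-8, -18)), Pow(Add(v, Mul(Y, Add(6, Mul(-1, v)))), -1)) = Mul(Add(Y, -26), Pow(Add(v, Mul(Y, Add(6, Mul(-1, v)))), -1)) = Mul(Add(-26, Y), Pow(Add(v, Mul(Y, Add(6, Mul(-1, v)))), -1)) = Mul(Pow(Add(v, Mul(Y, Add(6, Mul(-1, v)))), -1), Add(-26, Y)))
Add(Add(23172, Function('S')(358, 349)), -235628) = Add(Add(23172, Mul(Pow(Add(358, Mul(349, Add(6, Mul(-1, 358)))), -1), Add(-26, 349))), -235628) = Add(Add(23172, Mul(Pow(Add(358, Mul(349, Add(6, -358))), -1), 323)), -235628) = Add(Add(23172, Mul(Pow(Add(358, Mul(349, -352)), -1), 323)), -235628) = Add(Add(23172, Mul(Pow(Add(358, -122848), -1), 323)), -235628) = Add(Add(23172, Mul(Pow(-122490, -1), 323)), -235628) = Add(Add(23172, Mul(Rational(-1, 122490), 323)), -235628) = Add(Add(23172, Rational(-323, 122490)), -235628) = Add(Rational(2838337957, 122490), -235628) = Rational(-26023735763, 122490)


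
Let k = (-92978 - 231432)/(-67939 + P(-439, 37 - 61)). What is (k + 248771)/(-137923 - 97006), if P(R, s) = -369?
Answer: -8496686939/8023765066 ≈ -1.0589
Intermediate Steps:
k = 162205/34154 (k = (-92978 - 231432)/(-67939 - 369) = -324410/(-68308) = -324410*(-1/68308) = 162205/34154 ≈ 4.7492)
(k + 248771)/(-137923 - 97006) = (162205/34154 + 248771)/(-137923 - 97006) = (8496686939/34154)/(-234929) = (8496686939/34154)*(-1/234929) = -8496686939/8023765066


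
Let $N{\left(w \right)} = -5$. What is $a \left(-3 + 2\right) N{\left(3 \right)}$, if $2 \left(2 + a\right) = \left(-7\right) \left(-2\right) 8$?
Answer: $270$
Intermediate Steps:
$a = 54$ ($a = -2 + \frac{\left(-7\right) \left(-2\right) 8}{2} = -2 + \frac{14 \cdot 8}{2} = -2 + \frac{1}{2} \cdot 112 = -2 + 56 = 54$)
$a \left(-3 + 2\right) N{\left(3 \right)} = 54 \left(-3 + 2\right) \left(-5\right) = 54 \left(\left(-1\right) \left(-5\right)\right) = 54 \cdot 5 = 270$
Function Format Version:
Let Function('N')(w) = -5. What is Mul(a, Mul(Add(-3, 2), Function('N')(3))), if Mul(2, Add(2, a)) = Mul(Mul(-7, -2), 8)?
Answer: 270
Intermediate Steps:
a = 54 (a = Add(-2, Mul(Rational(1, 2), Mul(Mul(-7, -2), 8))) = Add(-2, Mul(Rational(1, 2), Mul(14, 8))) = Add(-2, Mul(Rational(1, 2), 112)) = Add(-2, 56) = 54)
Mul(a, Mul(Add(-3, 2), Function('N')(3))) = Mul(54, Mul(Add(-3, 2), -5)) = Mul(54, Mul(-1, -5)) = Mul(54, 5) = 270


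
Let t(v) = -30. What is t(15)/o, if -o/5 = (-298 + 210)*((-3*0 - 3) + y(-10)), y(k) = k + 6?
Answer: 3/308 ≈ 0.0097403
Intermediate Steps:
y(k) = 6 + k
o = -3080 (o = -5*(-298 + 210)*((-3*0 - 3) + (6 - 10)) = -(-440)*((0 - 3) - 4) = -(-440)*(-3 - 4) = -(-440)*(-7) = -5*616 = -3080)
t(15)/o = -30/(-3080) = -30*(-1/3080) = 3/308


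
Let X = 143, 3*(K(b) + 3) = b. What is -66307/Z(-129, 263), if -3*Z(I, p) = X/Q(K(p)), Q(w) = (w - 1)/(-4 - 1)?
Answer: -16643057/715 ≈ -23277.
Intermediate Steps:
K(b) = -3 + b/3
Q(w) = ⅕ - w/5 (Q(w) = (-1 + w)/(-5) = (-1 + w)*(-⅕) = ⅕ - w/5)
Z(I, p) = -143/(3*(⅘ - p/15)) (Z(I, p) = -143/(3*(⅕ - (-3 + p/3)/5)) = -143/(3*(⅕ + (⅗ - p/15))) = -143/(3*(⅘ - p/15)))
-66307/Z(-129, 263) = -66307/(715/(-12 + 263)) = -66307/(715/251) = -66307/(715*(1/251)) = -66307/715/251 = -66307*251/715 = -16643057/715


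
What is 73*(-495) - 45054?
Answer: -81189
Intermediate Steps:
73*(-495) - 45054 = -36135 - 45054 = -81189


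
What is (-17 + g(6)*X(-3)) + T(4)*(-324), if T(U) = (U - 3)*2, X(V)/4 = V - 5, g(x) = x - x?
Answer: -665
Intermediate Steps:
g(x) = 0
X(V) = -20 + 4*V (X(V) = 4*(V - 5) = 4*(-5 + V) = -20 + 4*V)
T(U) = -6 + 2*U (T(U) = (-3 + U)*2 = -6 + 2*U)
(-17 + g(6)*X(-3)) + T(4)*(-324) = (-17 + 0*(-20 + 4*(-3))) + (-6 + 2*4)*(-324) = (-17 + 0*(-20 - 12)) + (-6 + 8)*(-324) = (-17 + 0*(-32)) + 2*(-324) = (-17 + 0) - 648 = -17 - 648 = -665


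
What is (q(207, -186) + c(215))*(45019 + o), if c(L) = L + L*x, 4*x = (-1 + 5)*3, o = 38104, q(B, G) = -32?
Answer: 68825844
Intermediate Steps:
x = 3 (x = ((-1 + 5)*3)/4 = (4*3)/4 = (1/4)*12 = 3)
c(L) = 4*L (c(L) = L + L*3 = L + 3*L = 4*L)
(q(207, -186) + c(215))*(45019 + o) = (-32 + 4*215)*(45019 + 38104) = (-32 + 860)*83123 = 828*83123 = 68825844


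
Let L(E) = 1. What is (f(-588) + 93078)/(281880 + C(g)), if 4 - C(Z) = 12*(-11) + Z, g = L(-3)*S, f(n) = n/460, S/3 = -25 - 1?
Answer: 10703823/32440810 ≈ 0.32995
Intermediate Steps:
S = -78 (S = 3*(-25 - 1) = 3*(-26) = -78)
f(n) = n/460 (f(n) = n*(1/460) = n/460)
g = -78 (g = 1*(-78) = -78)
C(Z) = 136 - Z (C(Z) = 4 - (12*(-11) + Z) = 4 - (-132 + Z) = 4 + (132 - Z) = 136 - Z)
(f(-588) + 93078)/(281880 + C(g)) = ((1/460)*(-588) + 93078)/(281880 + (136 - 1*(-78))) = (-147/115 + 93078)/(281880 + (136 + 78)) = 10703823/(115*(281880 + 214)) = (10703823/115)/282094 = (10703823/115)*(1/282094) = 10703823/32440810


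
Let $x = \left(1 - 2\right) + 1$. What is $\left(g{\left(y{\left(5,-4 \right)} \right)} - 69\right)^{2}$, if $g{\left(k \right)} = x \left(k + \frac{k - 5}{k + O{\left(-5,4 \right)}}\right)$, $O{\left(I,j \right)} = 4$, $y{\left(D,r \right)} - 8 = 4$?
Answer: $4761$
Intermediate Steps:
$y{\left(D,r \right)} = 12$ ($y{\left(D,r \right)} = 8 + 4 = 12$)
$x = 0$ ($x = -1 + 1 = 0$)
$g{\left(k \right)} = 0$ ($g{\left(k \right)} = 0 \left(k + \frac{k - 5}{k + 4}\right) = 0 \left(k + \frac{-5 + k}{4 + k}\right) = 0$)
$\left(g{\left(y{\left(5,-4 \right)} \right)} - 69\right)^{2} = \left(0 - 69\right)^{2} = \left(-69\right)^{2} = 4761$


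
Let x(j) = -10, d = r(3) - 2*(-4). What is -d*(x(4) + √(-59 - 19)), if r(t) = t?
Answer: 110 - 11*I*√78 ≈ 110.0 - 97.149*I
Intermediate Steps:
d = 11 (d = 3 - 2*(-4) = 3 + 8 = 11)
-d*(x(4) + √(-59 - 19)) = -11*(-10 + √(-59 - 19)) = -11*(-10 + √(-78)) = -11*(-10 + I*√78) = -(-110 + 11*I*√78) = 110 - 11*I*√78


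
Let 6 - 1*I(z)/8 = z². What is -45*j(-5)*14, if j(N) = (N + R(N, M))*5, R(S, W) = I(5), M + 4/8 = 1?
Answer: 494550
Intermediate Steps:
M = ½ (M = -½ + 1 = ½ ≈ 0.50000)
I(z) = 48 - 8*z²
R(S, W) = -152 (R(S, W) = 48 - 8*5² = 48 - 8*25 = 48 - 200 = -152)
j(N) = -760 + 5*N (j(N) = (N - 152)*5 = (-152 + N)*5 = -760 + 5*N)
-45*j(-5)*14 = -45*(-760 + 5*(-5))*14 = -45*(-760 - 25)*14 = -45*(-785)*14 = 35325*14 = 494550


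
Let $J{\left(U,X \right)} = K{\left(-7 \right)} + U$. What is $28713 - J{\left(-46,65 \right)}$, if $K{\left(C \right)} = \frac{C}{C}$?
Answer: $28758$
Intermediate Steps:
$K{\left(C \right)} = 1$
$J{\left(U,X \right)} = 1 + U$
$28713 - J{\left(-46,65 \right)} = 28713 - \left(1 - 46\right) = 28713 - -45 = 28713 + 45 = 28758$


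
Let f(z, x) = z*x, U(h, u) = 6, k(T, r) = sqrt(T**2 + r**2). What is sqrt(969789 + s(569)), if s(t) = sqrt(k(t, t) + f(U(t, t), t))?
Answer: sqrt(969789 + sqrt(569)*sqrt(6 + sqrt(2))) ≈ 984.81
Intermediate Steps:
f(z, x) = x*z
s(t) = sqrt(6*t + sqrt(2)*sqrt(t**2)) (s(t) = sqrt(sqrt(t**2 + t**2) + t*6) = sqrt(sqrt(2*t**2) + 6*t) = sqrt(sqrt(2)*sqrt(t**2) + 6*t) = sqrt(6*t + sqrt(2)*sqrt(t**2)))
sqrt(969789 + s(569)) = sqrt(969789 + sqrt(6*569 + sqrt(2)*sqrt(569**2))) = sqrt(969789 + sqrt(3414 + sqrt(2)*sqrt(323761))) = sqrt(969789 + sqrt(3414 + sqrt(2)*569)) = sqrt(969789 + sqrt(3414 + 569*sqrt(2)))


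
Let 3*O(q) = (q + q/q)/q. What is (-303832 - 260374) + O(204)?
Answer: -345293867/612 ≈ -5.6421e+5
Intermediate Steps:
O(q) = (1 + q)/(3*q) (O(q) = ((q + q/q)/q)/3 = ((q + 1)/q)/3 = ((1 + q)/q)/3 = (1 + q)/(3*q))
(-303832 - 260374) + O(204) = (-303832 - 260374) + (⅓)*(1 + 204)/204 = -564206 + (⅓)*(1/204)*205 = -564206 + 205/612 = -345293867/612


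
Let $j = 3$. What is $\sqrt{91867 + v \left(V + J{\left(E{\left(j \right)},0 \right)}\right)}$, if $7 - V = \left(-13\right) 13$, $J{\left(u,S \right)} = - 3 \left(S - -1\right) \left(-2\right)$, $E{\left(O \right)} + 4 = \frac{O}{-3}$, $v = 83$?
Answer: $\sqrt{106973} \approx 327.07$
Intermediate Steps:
$E{\left(O \right)} = -4 - \frac{O}{3}$ ($E{\left(O \right)} = -4 + \frac{O}{-3} = -4 + O \left(- \frac{1}{3}\right) = -4 - \frac{O}{3}$)
$J{\left(u,S \right)} = 6 + 6 S$ ($J{\left(u,S \right)} = - 3 \left(S + 1\right) \left(-2\right) = - 3 \left(1 + S\right) \left(-2\right) = \left(-3 - 3 S\right) \left(-2\right) = 6 + 6 S$)
$V = 176$ ($V = 7 - \left(-13\right) 13 = 7 - -169 = 7 + 169 = 176$)
$\sqrt{91867 + v \left(V + J{\left(E{\left(j \right)},0 \right)}\right)} = \sqrt{91867 + 83 \left(176 + \left(6 + 6 \cdot 0\right)\right)} = \sqrt{91867 + 83 \left(176 + \left(6 + 0\right)\right)} = \sqrt{91867 + 83 \left(176 + 6\right)} = \sqrt{91867 + 83 \cdot 182} = \sqrt{91867 + 15106} = \sqrt{106973}$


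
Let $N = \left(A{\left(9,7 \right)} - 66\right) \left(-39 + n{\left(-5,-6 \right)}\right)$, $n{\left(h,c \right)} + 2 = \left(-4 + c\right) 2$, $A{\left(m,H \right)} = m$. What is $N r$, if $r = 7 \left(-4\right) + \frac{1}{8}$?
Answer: $- \frac{775371}{8} \approx -96921.0$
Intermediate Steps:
$r = - \frac{223}{8}$ ($r = -28 + \frac{1}{8} = - \frac{223}{8} \approx -27.875$)
$n{\left(h,c \right)} = -10 + 2 c$ ($n{\left(h,c \right)} = -2 + \left(-4 + c\right) 2 = -2 + \left(-8 + 2 c\right) = -10 + 2 c$)
$N = 3477$ ($N = \left(9 - 66\right) \left(-39 + \left(-10 + 2 \left(-6\right)\right)\right) = - 57 \left(-39 - 22\right) = \left(-57\right) \left(-61\right) = 3477$)
$N r = 3477 \left(- \frac{223}{8}\right) = - \frac{775371}{8}$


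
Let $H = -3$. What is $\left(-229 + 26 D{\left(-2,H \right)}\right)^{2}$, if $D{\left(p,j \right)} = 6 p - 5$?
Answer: $450241$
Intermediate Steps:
$D{\left(p,j \right)} = -5 + 6 p$
$\left(-229 + 26 D{\left(-2,H \right)}\right)^{2} = \left(-229 + 26 \left(-5 + 6 \left(-2\right)\right)\right)^{2} = \left(-229 + 26 \left(-5 - 12\right)\right)^{2} = \left(-229 + 26 \left(-17\right)\right)^{2} = \left(-229 - 442\right)^{2} = \left(-671\right)^{2} = 450241$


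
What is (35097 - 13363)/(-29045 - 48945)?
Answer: -10867/38995 ≈ -0.27868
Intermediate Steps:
(35097 - 13363)/(-29045 - 48945) = 21734/(-77990) = 21734*(-1/77990) = -10867/38995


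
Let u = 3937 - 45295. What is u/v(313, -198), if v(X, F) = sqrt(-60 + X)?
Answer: -41358*sqrt(253)/253 ≈ -2600.2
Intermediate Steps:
u = -41358
u/v(313, -198) = -41358/sqrt(-60 + 313) = -41358*sqrt(253)/253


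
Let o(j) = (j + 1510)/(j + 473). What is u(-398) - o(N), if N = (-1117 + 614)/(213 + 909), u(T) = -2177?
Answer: -1155945648/530203 ≈ -2180.2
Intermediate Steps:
N = -503/1122 ≈ -0.44831
o(j) = (1510 + j)/(473 + j)
u(-398) - o(N) = -2177 - (1510 - 503/1122)/(473 - 503/1122) = -2177 - 1693717/(530203/1122*1122) = -2177 - 1122*1693717/(530203*1122) = -2177 - 1*1693717/530203 = -2177 - 1693717/530203 = -1155945648/530203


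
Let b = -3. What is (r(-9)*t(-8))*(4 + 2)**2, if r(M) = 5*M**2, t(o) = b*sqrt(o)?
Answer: -87480*I*sqrt(2) ≈ -1.2372e+5*I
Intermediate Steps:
t(o) = -3*sqrt(o)
(r(-9)*t(-8))*(4 + 2)**2 = ((5*(-9)**2)*(-6*I*sqrt(2)))*(4 + 2)**2 = ((5*81)*(-6*I*sqrt(2)))*6**2 = (405*(-6*I*sqrt(2)))*36 = -2430*I*sqrt(2)*36 = -87480*I*sqrt(2)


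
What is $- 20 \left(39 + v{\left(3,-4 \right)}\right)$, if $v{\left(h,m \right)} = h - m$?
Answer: $-920$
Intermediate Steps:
$- 20 \left(39 + v{\left(3,-4 \right)}\right) = - 20 \left(39 + \left(3 - -4\right)\right) = - 20 \left(39 + \left(3 + 4\right)\right) = - 20 \left(39 + 7\right) = \left(-20\right) 46 = -920$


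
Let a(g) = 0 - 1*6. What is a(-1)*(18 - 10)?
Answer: -48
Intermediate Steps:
a(g) = -6 (a(g) = 0 - 6 = -6)
a(-1)*(18 - 10) = -6*(18 - 10) = -6*8 = -48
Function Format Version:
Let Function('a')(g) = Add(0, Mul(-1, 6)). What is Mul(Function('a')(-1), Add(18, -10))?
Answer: -48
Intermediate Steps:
Function('a')(g) = -6 (Function('a')(g) = Add(0, -6) = -6)
Mul(Function('a')(-1), Add(18, -10)) = Mul(-6, Add(18, -10)) = Mul(-6, 8) = -48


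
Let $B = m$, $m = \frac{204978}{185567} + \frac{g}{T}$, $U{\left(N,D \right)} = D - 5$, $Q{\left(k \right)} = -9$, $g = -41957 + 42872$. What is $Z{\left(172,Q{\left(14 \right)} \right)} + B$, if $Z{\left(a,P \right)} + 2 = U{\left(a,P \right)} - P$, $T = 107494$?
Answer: $- \frac{117427674749}{19947339098} \approx -5.8869$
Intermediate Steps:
$g = 915$
$U{\left(N,D \right)} = -5 + D$
$m = \frac{22203698937}{19947339098}$ ($m = \frac{204978}{185567} + \frac{915}{107494} = \frac{22203698937}{19947339098} \approx 1.1131$)
$Z{\left(a,P \right)} = -7$ ($Z{\left(a,P \right)} = -2 + \left(\left(-5 + P\right) - P\right) = -2 - 5 = -7$)
$B = \frac{22203698937}{19947339098} \approx 1.1131$
$Z{\left(172,Q{\left(14 \right)} \right)} + B = -7 + \frac{22203698937}{19947339098} = - \frac{117427674749}{19947339098}$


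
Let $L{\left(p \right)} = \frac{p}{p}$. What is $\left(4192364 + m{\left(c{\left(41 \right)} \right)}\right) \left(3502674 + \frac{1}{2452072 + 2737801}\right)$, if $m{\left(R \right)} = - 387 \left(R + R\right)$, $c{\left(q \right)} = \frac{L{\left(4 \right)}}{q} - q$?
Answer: $\frac{3148272749679640139332}{212784793} \approx 1.4796 \cdot 10^{13}$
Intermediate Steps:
$L{\left(p \right)} = 1$
$c{\left(q \right)} = \frac{1}{q} - q$ ($c{\left(q \right)} = 1 \frac{1}{q} - q = \frac{1}{q} - q$)
$m{\left(R \right)} = - 774 R$ ($m{\left(R \right)} = - 387 \cdot 2 R = - 774 R$)
$\left(4192364 + m{\left(c{\left(41 \right)} \right)}\right) \left(3502674 + \frac{1}{2452072 + 2737801}\right) = \left(4192364 - 774 \left(\frac{1}{41} - 41\right)\right) \left(3502674 + \frac{1}{2452072 + 2737801}\right) = \left(4192364 - 774 \left(\frac{1}{41} - 41\right)\right) \left(3502674 + \frac{1}{5189873}\right) = \left(4192364 - - \frac{1300320}{41}\right) \left(3502674 + \frac{1}{5189873}\right) = \left(4192364 + \frac{1300320}{41}\right) \frac{18178433220403}{5189873} = \frac{173187244}{41} \cdot \frac{18178433220403}{5189873} = \frac{3148272749679640139332}{212784793}$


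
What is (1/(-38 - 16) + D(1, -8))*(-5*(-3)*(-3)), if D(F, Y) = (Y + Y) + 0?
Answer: 4325/6 ≈ 720.83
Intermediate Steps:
D(F, Y) = 2*Y (D(F, Y) = 2*Y + 0 = 2*Y)
(1/(-38 - 16) + D(1, -8))*(-5*(-3)*(-3)) = (1/(-38 - 16) + 2*(-8))*(-5*(-3)*(-3)) = (1/(-54) - 16)*(15*(-3)) = (-1/54 - 16)*(-45) = -865/54*(-45) = 4325/6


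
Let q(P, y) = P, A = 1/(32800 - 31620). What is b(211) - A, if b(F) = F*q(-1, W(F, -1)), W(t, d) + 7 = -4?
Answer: -248981/1180 ≈ -211.00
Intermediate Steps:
W(t, d) = -11 (W(t, d) = -7 - 4 = -11)
A = 1/1180 ≈ 0.00084746
b(F) = -F (b(F) = F*(-1) = -F)
b(211) - A = -1*211 - 1*1/1180 = -211 - 1/1180 = -248981/1180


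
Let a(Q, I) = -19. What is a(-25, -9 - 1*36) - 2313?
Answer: -2332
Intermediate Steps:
a(-25, -9 - 1*36) - 2313 = -19 - 2313 = -2332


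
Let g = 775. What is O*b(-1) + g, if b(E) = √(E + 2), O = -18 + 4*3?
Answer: 769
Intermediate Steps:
O = -6 (O = -18 + 12 = -6)
b(E) = √(2 + E)
O*b(-1) + g = -6*√(2 - 1) + 775 = -6*√1 + 775 = -6*1 + 775 = -6 + 775 = 769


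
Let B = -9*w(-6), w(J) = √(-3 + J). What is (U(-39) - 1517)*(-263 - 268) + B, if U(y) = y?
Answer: 826236 - 27*I ≈ 8.2624e+5 - 27.0*I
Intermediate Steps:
B = -27*I (B = -9*√(-3 - 6) = -27*I ≈ -27.0*I)
(U(-39) - 1517)*(-263 - 268) + B = (-39 - 1517)*(-263 - 268) - 27*I = -1556*(-531) - 27*I = 826236 - 27*I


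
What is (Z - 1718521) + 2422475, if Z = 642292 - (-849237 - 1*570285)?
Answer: 2765768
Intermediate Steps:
Z = 2061814 (Z = 642292 - (-849237 - 570285) = 642292 - 1*(-1419522) = 642292 + 1419522 = 2061814)
(Z - 1718521) + 2422475 = (2061814 - 1718521) + 2422475 = 343293 + 2422475 = 2765768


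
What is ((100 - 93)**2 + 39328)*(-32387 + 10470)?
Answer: -863025709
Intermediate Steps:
((100 - 93)**2 + 39328)*(-32387 + 10470) = (7**2 + 39328)*(-21917) = (49 + 39328)*(-21917) = 39377*(-21917) = -863025709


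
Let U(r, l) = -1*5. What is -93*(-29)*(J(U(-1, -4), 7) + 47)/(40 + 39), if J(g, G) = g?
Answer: 113274/79 ≈ 1433.8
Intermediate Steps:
U(r, l) = -5
-93*(-29)*(J(U(-1, -4), 7) + 47)/(40 + 39) = -93*(-29)*(-5 + 47)/(40 + 39) = -(-2697)*42/79 = -1*(-113274/79) = 113274/79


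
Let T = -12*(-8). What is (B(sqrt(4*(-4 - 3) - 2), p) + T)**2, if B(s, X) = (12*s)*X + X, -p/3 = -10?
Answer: -3872124 + 90720*I*sqrt(30) ≈ -3.8721e+6 + 4.9689e+5*I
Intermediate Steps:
T = 96
p = 30 (p = -3*(-10) = 30)
B(s, X) = X + 12*X*s (B(s, X) = 12*X*s + X = X + 12*X*s)
(B(sqrt(4*(-4 - 3) - 2), p) + T)**2 = (30*(1 + 12*sqrt(4*(-4 - 3) - 2)) + 96)**2 = (30*(1 + 12*sqrt(4*(-7) - 2)) + 96)**2 = (30*(1 + 12*sqrt(-28 - 2)) + 96)**2 = (30*(1 + 12*sqrt(-30)) + 96)**2 = (30*(1 + 12*(I*sqrt(30))) + 96)**2 = (30*(1 + 12*I*sqrt(30)) + 96)**2 = ((30 + 360*I*sqrt(30)) + 96)**2 = (126 + 360*I*sqrt(30))**2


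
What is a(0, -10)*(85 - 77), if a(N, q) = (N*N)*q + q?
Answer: -80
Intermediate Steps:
a(N, q) = q + q*N**2 (a(N, q) = N**2*q + q = q*N**2 + q = q + q*N**2)
a(0, -10)*(85 - 77) = (-10*(1 + 0**2))*(85 - 77) = -10*(1 + 0)*8 = -10*1*8 = -10*8 = -80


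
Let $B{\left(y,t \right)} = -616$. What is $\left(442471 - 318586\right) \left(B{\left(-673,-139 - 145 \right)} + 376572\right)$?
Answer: $46575309060$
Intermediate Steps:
$\left(442471 - 318586\right) \left(B{\left(-673,-139 - 145 \right)} + 376572\right) = \left(442471 - 318586\right) \left(-616 + 376572\right) = 123885 \cdot 375956 = 46575309060$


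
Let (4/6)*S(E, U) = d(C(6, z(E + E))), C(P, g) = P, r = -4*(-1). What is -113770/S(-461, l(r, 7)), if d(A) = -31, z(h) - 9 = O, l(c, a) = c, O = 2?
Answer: 7340/3 ≈ 2446.7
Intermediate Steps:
r = 4
z(h) = 11 (z(h) = 9 + 2 = 11)
S(E, U) = -93/2 (S(E, U) = (3/2)*(-31) = -93/2)
-113770/S(-461, l(r, 7)) = -113770/(-93/2) = -113770*(-2/93) = 7340/3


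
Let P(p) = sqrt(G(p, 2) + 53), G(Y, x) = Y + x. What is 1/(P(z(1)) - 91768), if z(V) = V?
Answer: -11471/1052670721 - sqrt(14)/4210682884 ≈ -1.0898e-5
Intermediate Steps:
P(p) = sqrt(55 + p) (P(p) = sqrt((p + 2) + 53) = sqrt((2 + p) + 53) = sqrt(55 + p))
1/(P(z(1)) - 91768) = 1/(sqrt(55 + 1) - 91768) = 1/(sqrt(56) - 91768) = 1/(2*sqrt(14) - 91768) = 1/(-91768 + 2*sqrt(14))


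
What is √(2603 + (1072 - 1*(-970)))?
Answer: √4645 ≈ 68.154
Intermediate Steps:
√(2603 + (1072 - 1*(-970))) = √(2603 + (1072 + 970)) = √(2603 + 2042) = √4645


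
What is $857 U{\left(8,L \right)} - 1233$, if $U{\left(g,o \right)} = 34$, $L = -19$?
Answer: $27905$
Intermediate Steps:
$857 U{\left(8,L \right)} - 1233 = 857 \cdot 34 - 1233 = 29138 - 1233 = 27905$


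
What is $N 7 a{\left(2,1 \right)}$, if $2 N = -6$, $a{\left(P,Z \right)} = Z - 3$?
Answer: $42$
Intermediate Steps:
$a{\left(P,Z \right)} = -3 + Z$ ($a{\left(P,Z \right)} = Z - 3 = -3 + Z$)
$N = -3$ ($N = \frac{1}{2} \left(-6\right) = -3$)
$N 7 a{\left(2,1 \right)} = \left(-3\right) 7 \left(-3 + 1\right) = \left(-21\right) \left(-2\right) = 42$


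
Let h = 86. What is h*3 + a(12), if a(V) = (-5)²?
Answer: 283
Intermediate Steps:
a(V) = 25
h*3 + a(12) = 86*3 + 25 = 258 + 25 = 283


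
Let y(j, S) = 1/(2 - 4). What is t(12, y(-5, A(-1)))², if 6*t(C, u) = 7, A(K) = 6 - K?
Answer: 49/36 ≈ 1.3611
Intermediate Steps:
y(j, S) = -½ (y(j, S) = 1/(-2) = -½)
t(C, u) = 7/6 (t(C, u) = (⅙)*7 = 7/6)
t(12, y(-5, A(-1)))² = (7/6)² = 49/36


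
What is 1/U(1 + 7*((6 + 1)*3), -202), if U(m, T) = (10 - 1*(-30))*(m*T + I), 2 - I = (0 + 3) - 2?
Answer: -1/1195800 ≈ -8.3626e-7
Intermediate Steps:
I = 1 (I = 2 - ((0 + 3) - 2) = 2 - (3 - 2) = 2 - 1*1 = 2 - 1 = 1)
U(m, T) = 40 + 40*T*m (U(m, T) = (10 - 1*(-30))*(m*T + 1) = (10 + 30)*(T*m + 1) = 40*(1 + T*m) = 40 + 40*T*m)
1/U(1 + 7*((6 + 1)*3), -202) = 1/(40 + 40*(-202)*(1 + 7*((6 + 1)*3))) = 1/(40 + 40*(-202)*(1 + 7*(7*3))) = 1/(40 + 40*(-202)*(1 + 7*21)) = 1/(40 + 40*(-202)*(1 + 147)) = 1/(40 + 40*(-202)*148) = 1/(40 - 1195840) = 1/(-1195800) = -1/1195800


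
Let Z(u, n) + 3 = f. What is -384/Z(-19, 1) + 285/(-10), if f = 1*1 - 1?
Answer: 199/2 ≈ 99.500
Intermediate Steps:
f = 0 (f = 1 - 1 = 0)
Z(u, n) = -3 (Z(u, n) = -3 + 0 = -3)
-384/Z(-19, 1) + 285/(-10) = -384/(-3) + 285/(-10) = -384*(-⅓) + 285*(-⅒) = 128 - 57/2 = 199/2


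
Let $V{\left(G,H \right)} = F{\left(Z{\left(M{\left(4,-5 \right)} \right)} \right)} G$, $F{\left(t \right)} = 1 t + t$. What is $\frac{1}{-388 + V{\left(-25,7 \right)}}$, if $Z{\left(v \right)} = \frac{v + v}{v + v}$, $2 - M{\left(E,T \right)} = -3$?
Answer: $- \frac{1}{438} \approx -0.0022831$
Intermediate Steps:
$M{\left(E,T \right)} = 5$ ($M{\left(E,T \right)} = 2 - -3 = 2 + 3 = 5$)
$Z{\left(v \right)} = 1$ ($Z{\left(v \right)} = \frac{2 v}{2 v} = 2 v \frac{1}{2 v} = 1$)
$F{\left(t \right)} = 2 t$ ($F{\left(t \right)} = t + t = 2 t$)
$V{\left(G,H \right)} = 2 G$ ($V{\left(G,H \right)} = 2 \cdot 1 G = 2 G$)
$\frac{1}{-388 + V{\left(-25,7 \right)}} = \frac{1}{-388 + 2 \left(-25\right)} = \frac{1}{-388 - 50} = \frac{1}{-438} = - \frac{1}{438}$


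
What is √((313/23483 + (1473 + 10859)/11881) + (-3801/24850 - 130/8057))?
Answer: √189142249580808114704936354/14642383874090 ≈ 0.93925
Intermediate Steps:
√((313/23483 + (1473 + 10859)/11881) + (-3801/24850 - 130/8057)) = √((313*(1/23483) + 12332*(1/11881)) + (-3801*1/24850 - 130*1/8057)) = √((313/23483 + 12332/11881) + (-543/3550 - 130/8057)) = √(293311109/279001523 - 4836451/28602350) = √(7040009803591277/7980099211379050) = √189142249580808114704936354/14642383874090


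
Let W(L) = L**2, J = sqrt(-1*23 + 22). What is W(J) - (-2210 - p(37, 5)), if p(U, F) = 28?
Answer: 2237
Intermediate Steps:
J = I (J = sqrt(-23 + 22) = sqrt(-1) = I ≈ 1.0*I)
W(J) - (-2210 - p(37, 5)) = I**2 - (-2210 - 1*28) = -1 - (-2210 - 28) = -1 - 1*(-2238) = -1 + 2238 = 2237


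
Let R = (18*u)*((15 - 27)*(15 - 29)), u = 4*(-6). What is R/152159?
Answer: -10368/21737 ≈ -0.47697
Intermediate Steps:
u = -24
R = -72576 (R = (18*(-24))*((15 - 27)*(15 - 29)) = -(-5184)*(-14) = -432*168 = -72576)
R/152159 = -72576/152159 = -72576*1/152159 = -10368/21737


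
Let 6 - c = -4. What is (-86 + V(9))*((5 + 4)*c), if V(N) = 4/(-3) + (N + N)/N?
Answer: -7680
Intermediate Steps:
V(N) = ⅔ (V(N) = 4*(-⅓) + (2*N)/N = -4/3 + 2 = ⅔)
c = 10 (c = 6 - 1*(-4) = 6 + 4 = 10)
(-86 + V(9))*((5 + 4)*c) = (-86 + ⅔)*((5 + 4)*10) = -768*10 = -256/3*90 = -7680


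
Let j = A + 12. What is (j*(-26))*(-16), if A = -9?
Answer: 1248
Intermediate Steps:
j = 3 (j = -9 + 12 = 3)
(j*(-26))*(-16) = (3*(-26))*(-16) = -78*(-16) = 1248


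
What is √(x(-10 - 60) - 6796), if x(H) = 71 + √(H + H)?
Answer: √(-6725 + 2*I*√35) ≈ 0.0721 + 82.006*I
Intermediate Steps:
x(H) = 71 + √2*√H (x(H) = 71 + √(2*H) = 71 + √2*√H)
√(x(-10 - 60) - 6796) = √((71 + √2*√(-10 - 60)) - 6796) = √((71 + √2*√(-70)) - 6796) = √((71 + √2*(I*√70)) - 6796) = √((71 + 2*I*√35) - 6796) = √(-6725 + 2*I*√35)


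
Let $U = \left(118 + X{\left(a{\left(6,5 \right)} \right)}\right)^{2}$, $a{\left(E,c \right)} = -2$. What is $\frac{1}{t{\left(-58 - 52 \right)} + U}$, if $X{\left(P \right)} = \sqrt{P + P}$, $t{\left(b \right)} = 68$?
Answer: $\frac{3497}{48971732} - \frac{59 i}{24485866} \approx 7.1409 \cdot 10^{-5} - 2.4096 \cdot 10^{-6} i$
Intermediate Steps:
$X{\left(P \right)} = \sqrt{2} \sqrt{P}$ ($X{\left(P \right)} = \sqrt{2 P} = \sqrt{2} \sqrt{P}$)
$U = \left(118 + 2 i\right)^{2}$ ($U = \left(118 + \sqrt{2} \sqrt{-2}\right)^{2} = \left(118 + \sqrt{2} i \sqrt{2}\right)^{2} = \left(118 + 2 i\right)^{2} \approx 13920.0 + 472.0 i$)
$\frac{1}{t{\left(-58 - 52 \right)} + U} = \frac{1}{68 + \left(13920 + 472 i\right)} = \frac{1}{13988 + 472 i} = \frac{13988 - 472 i}{195886928}$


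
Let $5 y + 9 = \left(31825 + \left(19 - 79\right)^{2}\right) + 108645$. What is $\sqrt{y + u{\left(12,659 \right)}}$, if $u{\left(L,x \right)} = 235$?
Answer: $\frac{14 \sqrt{3705}}{5} \approx 170.43$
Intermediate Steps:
$y = \frac{144061}{5}$ ($y = - \frac{9}{5} + \frac{\left(31825 + \left(19 - 79\right)^{2}\right) + 108645}{5} = - \frac{9}{5} + \frac{\left(31825 + \left(-60\right)^{2}\right) + 108645}{5} = - \frac{9}{5} + \frac{\left(31825 + 3600\right) + 108645}{5} = - \frac{9}{5} + \frac{35425 + 108645}{5} = - \frac{9}{5} + \frac{1}{5} \cdot 144070 = - \frac{9}{5} + 28814 = \frac{144061}{5} \approx 28812.0$)
$\sqrt{y + u{\left(12,659 \right)}} = \sqrt{\frac{144061}{5} + 235} = \sqrt{\frac{145236}{5}} = \frac{14 \sqrt{3705}}{5}$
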